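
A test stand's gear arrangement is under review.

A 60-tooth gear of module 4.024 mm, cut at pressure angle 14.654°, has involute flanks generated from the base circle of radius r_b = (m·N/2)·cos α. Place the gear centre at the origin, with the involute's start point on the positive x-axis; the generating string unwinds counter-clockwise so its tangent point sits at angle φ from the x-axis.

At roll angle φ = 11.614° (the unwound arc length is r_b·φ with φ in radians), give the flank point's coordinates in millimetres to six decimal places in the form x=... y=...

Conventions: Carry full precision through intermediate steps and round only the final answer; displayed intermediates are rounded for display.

class = single-mesh tooth geometry [base-circle involute, m = 4.024, 60T]
pitch radius r_p = m·N/2 = 4.024·60/2 = 120.720000
base radius r_b = r_p·cos α = 120.720000·cos 14.654° = 116.793120
roll angle φ = 11.614° = 0.20270254 rad
x = r_b·(cos φ + φ·sin φ) = 119.167945
y = r_b·(sin φ − φ·cos φ) = 0.322915

x=119.167945 y=0.322915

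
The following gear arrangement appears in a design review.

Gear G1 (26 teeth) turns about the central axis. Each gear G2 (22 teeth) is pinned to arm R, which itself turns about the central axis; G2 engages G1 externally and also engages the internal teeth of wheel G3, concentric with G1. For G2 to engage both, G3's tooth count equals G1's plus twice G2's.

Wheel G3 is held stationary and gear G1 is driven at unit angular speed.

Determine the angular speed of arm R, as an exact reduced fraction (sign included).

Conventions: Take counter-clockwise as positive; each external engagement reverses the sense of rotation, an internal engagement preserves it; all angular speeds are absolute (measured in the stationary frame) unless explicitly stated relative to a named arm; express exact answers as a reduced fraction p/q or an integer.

13/48

recognized (axles ride arm R): planetary set, 26/22/70 teeth
ring teeth: 26 + 2·22 = 70
26(ω_sun−ω_arm) = −70(ω_ring−ω_arm),  ω_ring = 0, ω_sun = 1
26(1−ω_arm) = −70(0−ω_arm)  ⇒  96·ω_arm = 26  ⇒  ω_arm = 13/48
exact speed ratio = 13/48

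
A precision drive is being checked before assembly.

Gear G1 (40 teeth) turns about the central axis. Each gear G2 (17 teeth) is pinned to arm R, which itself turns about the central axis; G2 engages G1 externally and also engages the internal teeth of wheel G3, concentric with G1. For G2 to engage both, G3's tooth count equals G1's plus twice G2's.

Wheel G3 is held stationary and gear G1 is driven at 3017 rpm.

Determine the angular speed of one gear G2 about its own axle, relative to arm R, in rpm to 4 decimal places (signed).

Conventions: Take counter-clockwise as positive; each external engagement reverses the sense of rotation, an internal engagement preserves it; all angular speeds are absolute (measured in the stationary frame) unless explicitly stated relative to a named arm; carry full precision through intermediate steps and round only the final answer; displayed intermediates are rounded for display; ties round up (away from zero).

-4608.0083 rpm

class = planetary set [G3 = 40+2·17 = 74; Willis about the carrier]
normalise by the input: solve with ω_sun = 1, then scale by 3017 rpm
ring teeth: 40 + 2·17 = 74
40(ω_sun−ω_arm) = −74(ω_ring−ω_arm),  ω_ring = 0, ω_sun = 1
40(1−ω_arm) = −74(0−ω_arm)  ⇒  114·ω_arm = 40  ⇒  ω_arm = 20/57
sun–planet mesh: 40·(1−20/57) = −17·(ω_p−ω_arm)  ⇒  ω_p−ω_arm = -1480/969
scale: ω_p−ω_arm = -1480/969 × 3017 rpm = -4608.0083 rpm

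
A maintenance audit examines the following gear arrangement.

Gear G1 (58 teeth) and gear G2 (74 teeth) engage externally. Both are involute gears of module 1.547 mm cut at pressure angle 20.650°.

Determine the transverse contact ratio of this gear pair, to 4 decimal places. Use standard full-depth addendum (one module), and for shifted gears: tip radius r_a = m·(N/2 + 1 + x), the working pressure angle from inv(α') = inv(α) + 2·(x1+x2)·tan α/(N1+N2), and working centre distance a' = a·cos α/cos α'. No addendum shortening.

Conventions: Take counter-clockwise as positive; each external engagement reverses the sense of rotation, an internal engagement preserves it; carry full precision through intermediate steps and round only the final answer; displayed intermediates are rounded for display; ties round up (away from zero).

class = single-mesh tooth geometry [involute pair 58T × 74T, m = 1.547]
base radii: r_b1 = 41.980648, r_b2 = 53.561517
tip radii: r_a1 = 46.410000, r_a2 = 58.786000
no profile shift: α' = α, a' = a
action lengths: √(r_a1²−r_b1²) = 19.786694, √(r_a2²−r_b2²) = 24.227210
base pitch p_b = π·m·cos α = 4.547796
CR = (19.786694 + 24.227210 − 102.102000·sin 20.65000°)/4.547796 = 1.760584
contact ratio ≈ 1.7606

1.7606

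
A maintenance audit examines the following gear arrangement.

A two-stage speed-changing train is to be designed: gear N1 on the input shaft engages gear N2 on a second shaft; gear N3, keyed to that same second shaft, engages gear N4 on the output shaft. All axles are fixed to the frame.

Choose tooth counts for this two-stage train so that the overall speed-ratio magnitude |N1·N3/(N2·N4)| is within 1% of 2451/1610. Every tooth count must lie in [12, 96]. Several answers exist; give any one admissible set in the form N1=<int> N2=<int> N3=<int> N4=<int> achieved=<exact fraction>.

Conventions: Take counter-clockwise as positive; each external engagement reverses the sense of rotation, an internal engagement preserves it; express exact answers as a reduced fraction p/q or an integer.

2-stage fixed-axis compound train for ratio 2451/1610
target = 2451/1610 in lowest terms: an exact hit needs N1·N3 = k·2451 and N2·N4 = k·1610 for one integer k, every count in [12, 96]; additionally prefer no 1:1 stage (N1 ≠ N2, N3 ≠ N4)
k = 1: N1·N3 = 2451 = 43·57, N2·N4 = 1610 = 23·70
achieved = 43·57/(23·70) = 2451/1610; |achieved − target| = 0 ≤ 2451/161000 ✓

N1=43 N2=23 N3=57 N4=70 achieved=2451/1610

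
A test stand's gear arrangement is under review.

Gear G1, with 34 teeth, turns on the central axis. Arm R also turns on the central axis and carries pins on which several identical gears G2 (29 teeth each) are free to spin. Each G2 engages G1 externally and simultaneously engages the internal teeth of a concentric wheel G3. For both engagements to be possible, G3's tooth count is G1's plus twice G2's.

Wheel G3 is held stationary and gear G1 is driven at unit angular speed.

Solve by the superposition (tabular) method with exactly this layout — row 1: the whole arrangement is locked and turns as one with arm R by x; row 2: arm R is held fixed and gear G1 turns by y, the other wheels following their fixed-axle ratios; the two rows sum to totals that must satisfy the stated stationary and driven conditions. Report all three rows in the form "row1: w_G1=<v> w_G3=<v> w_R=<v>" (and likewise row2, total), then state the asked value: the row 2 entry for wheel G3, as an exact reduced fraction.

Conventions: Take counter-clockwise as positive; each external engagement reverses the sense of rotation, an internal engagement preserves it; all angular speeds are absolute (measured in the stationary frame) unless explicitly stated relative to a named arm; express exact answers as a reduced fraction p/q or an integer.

topology: planetary set — G1 34T / G2 29T / G3 92T, arm = carrier (Willis)
superposition row 1 [locked train]: every member turns x
row 2: sun turns y, ring = −(34/92)·y, arm 0
boundary: total ω_ring = x − (34/92)·y = 0 and total ω_sun = x + y = 1  ⇒  y = 46/63, x = 17/63
row 2 ring = −(34/92)·46/63 = -17/63
totals (row 1 + row 2): sun 17/63 + 46/63 = 1, ring 17/63 + (-17/63) = 0, arm 17/63 + 0 = 17/63
asked cell (row2, ring) = -17/63

row1: w_G1=17/63 w_G3=17/63 w_R=17/63
row2: w_G1=46/63 w_G3=-17/63 w_R=0
total: w_G1=1 w_G3=0 w_R=17/63
asked value: -17/63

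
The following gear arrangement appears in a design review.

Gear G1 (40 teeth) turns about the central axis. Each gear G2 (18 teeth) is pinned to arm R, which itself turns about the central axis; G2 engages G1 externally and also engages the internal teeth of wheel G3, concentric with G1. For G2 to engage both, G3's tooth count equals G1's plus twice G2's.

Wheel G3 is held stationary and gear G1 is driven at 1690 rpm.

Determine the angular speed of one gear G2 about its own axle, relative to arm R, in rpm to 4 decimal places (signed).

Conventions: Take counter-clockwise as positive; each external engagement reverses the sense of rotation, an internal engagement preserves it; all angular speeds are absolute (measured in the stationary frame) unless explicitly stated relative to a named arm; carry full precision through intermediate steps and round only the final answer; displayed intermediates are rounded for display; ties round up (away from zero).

class = planetary set [G3 = 40+2·18 = 76; Willis about the carrier]
normalise by the input: solve with ω_sun = 1, then scale by 1690 rpm
ring teeth: 40 + 2·18 = 76
40(ω_sun−ω_arm) = −76(ω_ring−ω_arm),  ω_ring = 0, ω_sun = 1
40(1−ω_arm) = −76(0−ω_arm)  ⇒  116·ω_arm = 40  ⇒  ω_arm = 10/29
sun–planet mesh: 40·(1−10/29) = −18·(ω_p−ω_arm)  ⇒  ω_p−ω_arm = -380/261
scale: ω_p−ω_arm = -380/261 × 1690 rpm = -2460.5364 rpm

-2460.5364 rpm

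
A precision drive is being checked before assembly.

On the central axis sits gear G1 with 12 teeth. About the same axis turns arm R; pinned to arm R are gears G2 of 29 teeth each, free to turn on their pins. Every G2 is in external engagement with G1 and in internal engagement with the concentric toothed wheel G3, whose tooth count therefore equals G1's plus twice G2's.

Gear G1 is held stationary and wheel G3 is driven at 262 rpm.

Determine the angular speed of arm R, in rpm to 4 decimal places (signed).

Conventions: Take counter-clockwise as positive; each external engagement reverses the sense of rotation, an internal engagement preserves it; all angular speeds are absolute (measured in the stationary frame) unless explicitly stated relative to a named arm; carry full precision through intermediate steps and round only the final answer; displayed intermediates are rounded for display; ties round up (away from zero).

recognized (axles ride arm R): planetary set, 12/29/70 teeth
normalise by the input: solve with ω_ring = 1, then scale by 262 rpm
ring teeth: 12 + 2·29 = 70
12(ω_sun−ω_arm) = −70(ω_ring−ω_arm),  ω_sun = 0, ω_ring = 1
12(0−ω_arm) = −70(1−ω_arm)  ⇒  82·ω_arm = 70  ⇒  ω_arm = 35/41
scale: ω_arm = 35/41 × 262 rpm = +223.6585 rpm

+223.6585 rpm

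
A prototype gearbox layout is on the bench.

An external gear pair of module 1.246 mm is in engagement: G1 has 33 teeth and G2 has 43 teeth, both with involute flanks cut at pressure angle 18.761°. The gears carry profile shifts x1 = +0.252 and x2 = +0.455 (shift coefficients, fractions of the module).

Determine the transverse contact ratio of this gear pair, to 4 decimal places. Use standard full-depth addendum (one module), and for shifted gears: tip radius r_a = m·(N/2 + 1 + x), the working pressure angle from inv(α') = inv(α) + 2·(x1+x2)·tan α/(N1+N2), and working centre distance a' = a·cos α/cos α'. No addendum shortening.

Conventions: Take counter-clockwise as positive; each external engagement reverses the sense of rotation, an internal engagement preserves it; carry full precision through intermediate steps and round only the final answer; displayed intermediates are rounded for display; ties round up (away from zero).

topology: single-mesh involute geometry — m = 1.246, 33T/43T pair
base radii: r_b1 = 19.466667, r_b2 = 25.365658
tip radii: r_a1 = 22.118992, r_a2 = 28.601930
inv(α') = inv(18.761°) + 2·(+0.252+0.455)·tan α/(33+43) = 0.01854678  ⇒  α' = 21.45637°
a' = a·cos α / cos α' = 47.3480·cos 18.761°/cos 21.45637° = 48.170729
action lengths: √(r_a1²−r_b1²) = 10.502317, √(r_a2²−r_b2²) = 13.215666
base pitch p_b = π·m·cos α = 3.706445
CR = (10.502317 + 13.215666 − 48.170729·sin 21.45637°)/3.706445 = 1.645105
contact ratio ≈ 1.6451

1.6451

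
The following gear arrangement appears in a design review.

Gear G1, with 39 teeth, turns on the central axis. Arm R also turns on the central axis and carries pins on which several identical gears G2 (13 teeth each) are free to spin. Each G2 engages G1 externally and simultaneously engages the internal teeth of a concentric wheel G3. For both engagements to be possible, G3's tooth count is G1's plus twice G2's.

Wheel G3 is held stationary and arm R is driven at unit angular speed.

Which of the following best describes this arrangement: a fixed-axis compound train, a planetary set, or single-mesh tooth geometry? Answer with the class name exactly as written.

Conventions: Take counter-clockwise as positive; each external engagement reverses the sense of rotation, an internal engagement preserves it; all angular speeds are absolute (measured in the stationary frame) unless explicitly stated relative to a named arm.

recognized (axles ride arm R): planetary set, 39/13/65 teeth
classification: planetary set

planetary set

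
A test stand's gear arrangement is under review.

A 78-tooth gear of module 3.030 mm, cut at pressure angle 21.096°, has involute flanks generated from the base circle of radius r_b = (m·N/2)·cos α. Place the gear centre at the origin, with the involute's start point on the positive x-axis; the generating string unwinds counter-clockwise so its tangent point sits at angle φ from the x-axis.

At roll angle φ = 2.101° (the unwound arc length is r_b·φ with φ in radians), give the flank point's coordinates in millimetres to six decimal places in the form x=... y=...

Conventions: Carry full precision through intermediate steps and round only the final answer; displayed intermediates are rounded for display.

class = single-mesh tooth geometry [base-circle involute, m = 3.030, 78T]
pitch radius r_p = m·N/2 = 3.030·78/2 = 118.170000
base radius r_b = r_p·cos α = 118.170000·cos 21.096° = 110.250089
roll angle φ = 2.101° = 0.03666937 rad
x = r_b·(cos φ + φ·sin φ) = 110.324187
y = r_b·(sin φ − φ·cos φ) = 0.001812

x=110.324187 y=0.001812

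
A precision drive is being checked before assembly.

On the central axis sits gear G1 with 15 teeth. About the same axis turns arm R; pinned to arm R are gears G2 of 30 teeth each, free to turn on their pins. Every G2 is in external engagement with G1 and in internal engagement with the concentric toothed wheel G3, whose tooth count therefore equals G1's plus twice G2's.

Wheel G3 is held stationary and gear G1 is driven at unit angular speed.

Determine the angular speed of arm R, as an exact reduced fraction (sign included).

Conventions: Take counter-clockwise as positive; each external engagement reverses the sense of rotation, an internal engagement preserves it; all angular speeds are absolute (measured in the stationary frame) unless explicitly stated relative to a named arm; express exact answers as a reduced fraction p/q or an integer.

planetary set (15T centre, 30T on arm, 75T internal) — Willis relation
ring teeth: 15 + 2·30 = 75
15(ω_sun−ω_arm) = −75(ω_ring−ω_arm),  ω_ring = 0, ω_sun = 1
15(1−ω_arm) = −75(0−ω_arm)  ⇒  90·ω_arm = 15  ⇒  ω_arm = 1/6
exact speed ratio = 1/6

1/6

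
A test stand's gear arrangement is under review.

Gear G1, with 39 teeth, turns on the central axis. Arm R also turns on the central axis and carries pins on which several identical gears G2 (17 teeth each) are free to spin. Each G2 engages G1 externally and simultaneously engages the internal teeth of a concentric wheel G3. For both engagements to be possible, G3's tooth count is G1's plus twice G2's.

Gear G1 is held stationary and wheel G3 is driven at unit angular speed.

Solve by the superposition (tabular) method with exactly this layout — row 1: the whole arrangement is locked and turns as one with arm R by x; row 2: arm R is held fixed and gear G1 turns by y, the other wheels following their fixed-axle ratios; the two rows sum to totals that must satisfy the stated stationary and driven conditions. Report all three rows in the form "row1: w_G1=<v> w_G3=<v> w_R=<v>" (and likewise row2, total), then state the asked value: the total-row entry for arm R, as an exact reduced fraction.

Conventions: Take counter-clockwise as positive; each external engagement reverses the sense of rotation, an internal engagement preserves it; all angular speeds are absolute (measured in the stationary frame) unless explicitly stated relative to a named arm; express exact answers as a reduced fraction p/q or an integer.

row1: w_G1=73/112 w_G3=73/112 w_R=73/112
row2: w_G1=-73/112 w_G3=39/112 w_R=0
total: w_G1=0 w_G3=1 w_R=73/112
asked value: 73/112

planetary set (39T centre, 17T on arm, 73T internal) — Willis relation
row 1 — lock + rotate with arm: ω_sun = ω_ring = ω_arm = x
row 2 — arm fixed, fixed-axis ratios: sun y, ring −(39/73)·y, arm 0
boundary: total ω_sun = x + y = 0 and total ω_ring = x − (39/73)·y = 1  ⇒  y = -73/112, x = 73/112
row 2 ring = −(39/73)·(-73/112) = 39/112
totals (row 1 + row 2): sun 73/112 + (-73/112) = 0, ring 73/112 + 39/112 = 1, arm 73/112 + 0 = 73/112
asked cell (total, arm) = 73/112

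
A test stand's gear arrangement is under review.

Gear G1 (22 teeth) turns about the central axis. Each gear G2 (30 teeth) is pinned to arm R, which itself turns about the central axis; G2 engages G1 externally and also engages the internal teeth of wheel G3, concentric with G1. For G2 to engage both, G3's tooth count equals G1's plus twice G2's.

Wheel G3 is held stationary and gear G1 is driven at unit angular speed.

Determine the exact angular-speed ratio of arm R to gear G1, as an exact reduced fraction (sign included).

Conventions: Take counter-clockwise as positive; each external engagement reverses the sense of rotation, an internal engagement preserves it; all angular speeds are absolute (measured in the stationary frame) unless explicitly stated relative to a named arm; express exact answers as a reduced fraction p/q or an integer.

11/52

planetary set (22T centre, 30T on arm, 82T internal) — Willis relation
ring teeth: 22 + 2·30 = 82
22(ω_sun−ω_arm) = −82(ω_ring−ω_arm),  ω_ring = 0, ω_sun = 1
22(1−ω_arm) = −82(0−ω_arm)  ⇒  104·ω_arm = 22  ⇒  ω_arm = 11/52
ω_out/ω_in = 11/52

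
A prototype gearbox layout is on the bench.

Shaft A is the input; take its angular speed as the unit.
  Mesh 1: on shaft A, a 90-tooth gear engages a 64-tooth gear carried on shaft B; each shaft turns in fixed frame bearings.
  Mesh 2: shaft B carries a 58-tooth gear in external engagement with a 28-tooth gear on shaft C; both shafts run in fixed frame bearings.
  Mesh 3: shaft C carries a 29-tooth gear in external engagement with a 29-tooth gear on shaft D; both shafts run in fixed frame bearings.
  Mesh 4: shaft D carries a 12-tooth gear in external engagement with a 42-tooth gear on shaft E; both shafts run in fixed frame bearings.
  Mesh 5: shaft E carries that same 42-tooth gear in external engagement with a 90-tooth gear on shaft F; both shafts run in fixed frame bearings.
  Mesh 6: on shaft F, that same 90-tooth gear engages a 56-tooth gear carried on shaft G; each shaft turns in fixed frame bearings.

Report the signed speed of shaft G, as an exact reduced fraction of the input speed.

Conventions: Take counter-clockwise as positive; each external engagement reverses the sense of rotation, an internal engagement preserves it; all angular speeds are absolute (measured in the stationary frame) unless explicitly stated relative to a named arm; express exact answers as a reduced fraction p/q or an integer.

3915/6272

6-mesh fixed-axis compound train (all bearings frame-fixed)
mesh 1 [90T→64T]: |ω|/ω_in = 1×90/64 = 45/32, sense flips to −
mesh 2 [58T→28T]: |ω|/ω_in = (45/32)×58/28 = 1305/448, sense flips to +
mesh 3 [29T→29T]: |ω|/ω_in = (1305/448)×29/29 = 1305/448, sense flips to −
mesh 4 [12T→42T]: |ω|/ω_in = (1305/448)×12/42 = 1305/1568, sense flips to +
mesh 5 [42T→90T]: |ω|/ω_in = (1305/1568)×42/90 = 87/224, sense flips to −
mesh 6 [90T→56T]: |ω|/ω_in = (87/224)×90/56 = 3915/6272, sense flips to +
signed output speed (× input speed) = 3915/6272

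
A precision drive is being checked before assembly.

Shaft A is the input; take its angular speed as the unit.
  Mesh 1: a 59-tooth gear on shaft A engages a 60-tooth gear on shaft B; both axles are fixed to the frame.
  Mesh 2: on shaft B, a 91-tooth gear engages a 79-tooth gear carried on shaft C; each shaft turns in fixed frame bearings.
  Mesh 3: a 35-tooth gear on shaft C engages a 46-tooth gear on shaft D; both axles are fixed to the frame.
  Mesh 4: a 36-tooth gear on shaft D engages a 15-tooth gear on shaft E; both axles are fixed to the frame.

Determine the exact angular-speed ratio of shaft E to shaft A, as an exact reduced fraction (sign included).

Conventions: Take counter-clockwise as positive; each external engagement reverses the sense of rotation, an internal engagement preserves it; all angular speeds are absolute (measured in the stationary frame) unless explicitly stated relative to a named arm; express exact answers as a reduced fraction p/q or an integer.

37583/18170

class = fixed-axis compound train [4 meshes; 4 ratios multiply, 4 sense flips]
mesh 1 [59T→60T]: running ratio 59/60, sense −
mesh 2 [91T→79T]: running ratio 5369/4740, sense +
mesh 3 [35T→46T]: running ratio 37583/43608, sense −
mesh 4 [36T→15T]: running ratio 37583/18170, sense +
ω_out/ω_in = 37583/18170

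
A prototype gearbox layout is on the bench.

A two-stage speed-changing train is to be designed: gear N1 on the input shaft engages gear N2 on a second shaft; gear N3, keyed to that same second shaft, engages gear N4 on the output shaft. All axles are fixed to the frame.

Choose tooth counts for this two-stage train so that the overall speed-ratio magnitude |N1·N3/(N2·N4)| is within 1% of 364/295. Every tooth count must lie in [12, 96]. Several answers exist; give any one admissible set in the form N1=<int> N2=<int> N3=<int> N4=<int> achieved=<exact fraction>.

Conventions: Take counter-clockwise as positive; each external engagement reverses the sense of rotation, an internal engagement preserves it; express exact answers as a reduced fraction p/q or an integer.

design class (target 364/295): fixed-axis compound train
target = 364/295 in lowest terms: an exact hit needs N1·N3 = k·364 and N2·N4 = k·295 for one integer k, every count in [12, 96]; additionally prefer no 1:1 stage (N1 ≠ N2, N3 ≠ N4)
k = 1…2: no 1:1-free in-range split of k·364 and k·295 into factor pairs; take k = 3
k = 3: N1·N3 = 1092 = 12·91, N2·N4 = 885 = 15·59
achieved = 12·91/(15·59) = 364/295; |achieved − target| = 0 ≤ 91/7375 ✓

N1=12 N2=15 N3=91 N4=59 achieved=364/295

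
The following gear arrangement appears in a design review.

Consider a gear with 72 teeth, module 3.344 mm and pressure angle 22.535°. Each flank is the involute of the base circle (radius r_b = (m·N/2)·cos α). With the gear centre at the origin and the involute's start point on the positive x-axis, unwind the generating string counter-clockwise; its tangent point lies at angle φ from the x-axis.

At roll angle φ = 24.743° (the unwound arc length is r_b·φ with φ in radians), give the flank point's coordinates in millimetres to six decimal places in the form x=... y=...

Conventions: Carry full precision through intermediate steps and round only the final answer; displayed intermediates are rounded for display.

recognized (one wheel, involute flank): single-mesh tooth geometry, m = 3.344, N = 72
pitch radius r_p = m·N/2 = 3.344·72/2 = 120.384000
base radius r_b = r_p·cos α = 120.384000·cos 22.535° = 111.192151
roll angle φ = 24.743° = 0.43184682 rad
x = r_b·(cos φ + φ·sin φ) = 121.081945
y = r_b·(sin φ − φ·cos φ) = 2.929686

x=121.081945 y=2.929686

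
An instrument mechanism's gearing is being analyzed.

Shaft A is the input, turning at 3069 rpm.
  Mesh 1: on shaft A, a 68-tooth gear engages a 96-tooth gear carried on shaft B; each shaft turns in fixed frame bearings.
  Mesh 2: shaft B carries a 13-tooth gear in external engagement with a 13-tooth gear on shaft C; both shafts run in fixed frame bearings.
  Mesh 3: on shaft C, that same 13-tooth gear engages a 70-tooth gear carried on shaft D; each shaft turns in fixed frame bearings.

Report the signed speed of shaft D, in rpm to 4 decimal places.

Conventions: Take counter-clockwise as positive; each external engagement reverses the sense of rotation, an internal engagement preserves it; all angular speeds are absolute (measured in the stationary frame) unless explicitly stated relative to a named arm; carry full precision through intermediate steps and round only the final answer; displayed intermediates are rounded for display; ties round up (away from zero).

3-mesh fixed-axis compound train (all bearings frame-fixed)
mesh 1 [68T→96T]: ω = 3069.0000×68/96 = 2173.8750 rpm, sense flips to −
mesh 2 [13T→13T]: ω = 2173.8750×13/13 = 2173.8750 rpm, sense flips to +
mesh 3 [13T→70T]: ω = 2173.8750×13/70 = 403.7196 rpm, sense flips to −
signed output speed = -403.7196 rpm

-403.7196 rpm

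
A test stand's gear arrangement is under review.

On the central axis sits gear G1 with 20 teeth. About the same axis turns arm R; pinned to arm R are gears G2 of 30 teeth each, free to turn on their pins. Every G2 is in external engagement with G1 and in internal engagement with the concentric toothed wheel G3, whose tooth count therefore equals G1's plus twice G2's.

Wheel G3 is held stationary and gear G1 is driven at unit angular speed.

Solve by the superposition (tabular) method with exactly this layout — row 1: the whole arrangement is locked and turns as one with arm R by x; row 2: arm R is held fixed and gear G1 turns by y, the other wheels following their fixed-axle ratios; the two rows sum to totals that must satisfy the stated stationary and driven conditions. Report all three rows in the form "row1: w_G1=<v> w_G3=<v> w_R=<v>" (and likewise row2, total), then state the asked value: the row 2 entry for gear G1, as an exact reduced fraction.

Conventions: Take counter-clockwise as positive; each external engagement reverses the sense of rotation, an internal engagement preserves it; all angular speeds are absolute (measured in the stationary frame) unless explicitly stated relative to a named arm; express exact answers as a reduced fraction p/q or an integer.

class = planetary set [G3 = 20+2·30 = 80; Willis about the carrier]
row 1: whole set turns with the arm by x
row 2: sun turns y, ring = −(20/80)·y, arm 0
boundary: total ω_ring = x − (20/80)·y = 0 and total ω_sun = x + y = 1  ⇒  y = 4/5, x = 1/5
row 2 ring = −(20/80)·4/5 = -1/5
totals (row 1 + row 2): sun 1/5 + 4/5 = 1, ring 1/5 + (-1/5) = 0, arm 1/5 + 0 = 1/5
asked cell (row2, sun) = 4/5

row1: w_G1=1/5 w_G3=1/5 w_R=1/5
row2: w_G1=4/5 w_G3=-1/5 w_R=0
total: w_G1=1 w_G3=0 w_R=1/5
asked value: 4/5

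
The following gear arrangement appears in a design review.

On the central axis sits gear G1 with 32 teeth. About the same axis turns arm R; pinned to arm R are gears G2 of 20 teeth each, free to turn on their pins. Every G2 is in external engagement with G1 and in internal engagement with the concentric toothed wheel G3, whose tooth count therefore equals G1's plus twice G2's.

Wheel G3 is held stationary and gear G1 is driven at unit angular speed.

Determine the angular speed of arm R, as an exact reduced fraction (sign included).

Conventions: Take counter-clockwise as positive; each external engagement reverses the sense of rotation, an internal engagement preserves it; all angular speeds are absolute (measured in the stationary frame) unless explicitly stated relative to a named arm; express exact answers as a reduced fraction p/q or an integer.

recognized (axles ride arm R): planetary set, 32/20/72 teeth
ring teeth: 32 + 2·20 = 72
32(ω_sun−ω_arm) = −72(ω_ring−ω_arm),  ω_ring = 0, ω_sun = 1
32(1−ω_arm) = −72(0−ω_arm)  ⇒  104·ω_arm = 32  ⇒  ω_arm = 4/13
exact speed ratio = 4/13

4/13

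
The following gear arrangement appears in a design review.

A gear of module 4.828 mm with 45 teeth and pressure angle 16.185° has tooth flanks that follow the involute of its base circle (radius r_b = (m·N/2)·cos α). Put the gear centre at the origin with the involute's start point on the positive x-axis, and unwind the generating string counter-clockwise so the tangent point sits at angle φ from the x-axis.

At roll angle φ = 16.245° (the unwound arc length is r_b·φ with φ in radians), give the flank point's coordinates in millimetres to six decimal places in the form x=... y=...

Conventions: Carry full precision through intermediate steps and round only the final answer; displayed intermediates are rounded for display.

class = single-mesh tooth geometry [base-circle involute, m = 4.828, 45T]
pitch radius r_p = m·N/2 = 4.828·45/2 = 108.630000
base radius r_b = r_p·cos α = 108.630000·cos 16.185° = 104.324634
roll angle φ = 16.245° = 0.28352874 rad
x = r_b·(cos φ + φ·sin φ) = 108.433990
y = r_b·(sin φ − φ·cos φ) = 0.786252

x=108.433990 y=0.786252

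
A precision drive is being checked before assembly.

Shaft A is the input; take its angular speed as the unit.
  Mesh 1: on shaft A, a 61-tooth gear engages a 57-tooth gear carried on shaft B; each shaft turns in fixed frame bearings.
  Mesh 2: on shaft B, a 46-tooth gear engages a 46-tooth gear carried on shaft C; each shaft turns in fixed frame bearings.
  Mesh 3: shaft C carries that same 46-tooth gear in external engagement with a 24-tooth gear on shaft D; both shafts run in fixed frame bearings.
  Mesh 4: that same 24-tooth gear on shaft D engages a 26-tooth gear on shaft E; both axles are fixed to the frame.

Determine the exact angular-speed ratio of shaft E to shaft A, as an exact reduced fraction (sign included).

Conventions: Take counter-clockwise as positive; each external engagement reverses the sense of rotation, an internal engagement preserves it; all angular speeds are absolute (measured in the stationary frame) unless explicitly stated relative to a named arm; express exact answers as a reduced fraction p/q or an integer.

class = fixed-axis compound train [4 meshes; 4 ratios multiply, 4 sense flips]
mesh 1 [61T→57T]: running ratio 61/57, sense −
mesh 2 [46T→46T]: running ratio 61/57, sense +
mesh 3 [46T→24T]: running ratio 1403/684, sense −
mesh 4 [24T→26T]: running ratio 1403/741, sense +
ω_out/ω_in = 1403/741

1403/741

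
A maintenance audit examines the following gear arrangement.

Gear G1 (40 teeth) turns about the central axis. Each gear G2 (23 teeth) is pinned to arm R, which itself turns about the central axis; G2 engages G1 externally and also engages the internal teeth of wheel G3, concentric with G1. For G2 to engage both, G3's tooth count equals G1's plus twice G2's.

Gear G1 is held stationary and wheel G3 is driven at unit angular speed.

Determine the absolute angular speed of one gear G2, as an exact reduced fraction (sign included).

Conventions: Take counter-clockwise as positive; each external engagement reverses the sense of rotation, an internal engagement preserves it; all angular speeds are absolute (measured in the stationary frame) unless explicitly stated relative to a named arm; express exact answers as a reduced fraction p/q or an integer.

recognized (axles ride arm R): planetary set, 40/23/86 teeth
ring teeth: 40 + 2·23 = 86
40(ω_sun−ω_arm) = −86(ω_ring−ω_arm),  ω_sun = 0, ω_ring = 1
40(0−ω_arm) = −86(1−ω_arm)  ⇒  126·ω_arm = 86  ⇒  ω_arm = 43/63
sun–planet mesh: 40·(0−43/63) = −23·(ω_p−ω_arm)  ⇒  ω_p−ω_arm = 1720/1449
ω_p = 43/63 + 1720/1449 = 43/23
exact speed ratio = 43/23

43/23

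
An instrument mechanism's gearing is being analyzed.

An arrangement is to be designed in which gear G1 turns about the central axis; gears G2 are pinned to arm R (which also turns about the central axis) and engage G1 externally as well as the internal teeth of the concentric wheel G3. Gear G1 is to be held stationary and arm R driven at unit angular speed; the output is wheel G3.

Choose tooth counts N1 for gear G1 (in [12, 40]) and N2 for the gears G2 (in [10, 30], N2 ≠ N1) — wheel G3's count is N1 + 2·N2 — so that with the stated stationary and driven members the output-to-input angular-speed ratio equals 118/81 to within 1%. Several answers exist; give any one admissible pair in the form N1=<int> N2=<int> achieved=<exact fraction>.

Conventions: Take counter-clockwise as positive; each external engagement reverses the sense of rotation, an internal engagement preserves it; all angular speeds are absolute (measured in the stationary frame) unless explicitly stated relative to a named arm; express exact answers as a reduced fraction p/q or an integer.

N1=37 N2=22 achieved=118/81

planetary set to be sized for 118/81 (Willis relation)
Willis with ω_sun = 0: ω_ring/ω_arm = (N1+N3)/N3; set equal to 118/81  ⇒  N3/N1 = 1/(118/81 − 1) = 81/37
N3 = N1 + 2·N2  ⇒  N2/N1 = (N3/N1 − 1)/2 = (81/37 − 1)/2 = 22/37
smallest multiple with N1 ≥ 12 and N2 ≥ 10: k = 1  ⇒  N1 = 1·37 = 37, N2 = 1·22 = 22 (N1 ≤ 40, N2 ≤ 30, N2 ≠ N1 ✓), N3 = 37 + 2·22 = 81
check: (N1+N3)/N3 with N1 = 37, N3 = 81 gives 118/81; |achieved − target| = 0 ≤ 59/4050 ✓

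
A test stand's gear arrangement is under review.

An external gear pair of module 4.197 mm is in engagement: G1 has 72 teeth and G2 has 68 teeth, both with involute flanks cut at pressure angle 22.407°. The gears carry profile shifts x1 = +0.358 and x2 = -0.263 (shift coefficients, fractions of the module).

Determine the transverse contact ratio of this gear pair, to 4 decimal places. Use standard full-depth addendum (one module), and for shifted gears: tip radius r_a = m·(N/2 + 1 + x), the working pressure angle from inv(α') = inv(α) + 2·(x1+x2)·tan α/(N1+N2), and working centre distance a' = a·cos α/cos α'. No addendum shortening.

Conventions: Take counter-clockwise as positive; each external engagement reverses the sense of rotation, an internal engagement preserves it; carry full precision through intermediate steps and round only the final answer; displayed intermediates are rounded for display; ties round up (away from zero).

class = single-mesh tooth geometry [involute pair 72T × 68T, m = 4.197]
base radii: r_b1 = 139.684474, r_b2 = 131.924225
tip radii: r_a1 = 156.791526, r_a2 = 145.791189
inv(α') = inv(22.407°) + 2·(+0.358-0.263)·tan α/(72+68) = 0.02179684  ⇒  α' = 22.59385°
a' = a·cos α / cos α' = 293.7900·cos 22.407°/cos 22.59385° = 294.187142
action lengths: √(r_a1²−r_b1²) = 71.216784, √(r_a2²−r_b2²) = 62.056986
base pitch p_b = π·m·cos α = 12.189770
CR = (71.216784 + 62.056986 − 294.187142·sin 22.59385°)/12.189770 = 1.661078
contact ratio ≈ 1.6611

1.6611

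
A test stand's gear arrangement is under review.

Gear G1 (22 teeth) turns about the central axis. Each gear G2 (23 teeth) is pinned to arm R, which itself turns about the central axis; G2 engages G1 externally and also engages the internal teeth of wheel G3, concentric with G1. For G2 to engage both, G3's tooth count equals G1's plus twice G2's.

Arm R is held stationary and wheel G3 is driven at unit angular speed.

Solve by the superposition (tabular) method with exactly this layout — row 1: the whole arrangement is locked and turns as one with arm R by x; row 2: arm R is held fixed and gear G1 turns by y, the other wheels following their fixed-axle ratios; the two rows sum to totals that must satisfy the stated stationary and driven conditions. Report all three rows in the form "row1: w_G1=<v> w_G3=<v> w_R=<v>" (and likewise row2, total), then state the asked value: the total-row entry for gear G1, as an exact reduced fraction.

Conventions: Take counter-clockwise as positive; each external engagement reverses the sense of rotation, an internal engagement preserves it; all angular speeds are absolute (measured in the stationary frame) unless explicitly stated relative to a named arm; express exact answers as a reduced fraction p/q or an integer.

row1: w_G1=0 w_G3=0 w_R=0
row2: w_G1=-34/11 w_G3=1 w_R=0
total: w_G1=-34/11 w_G3=1 w_R=0
asked value: -34/11

planetary set (22T centre, 23T on arm, 68T internal) — Willis relation
row 1: whole set turns with the arm by x
row 2 (arm held, sun turns y): ω_ring = −(22/68)·y, ω_arm = 0
boundary: total ω_arm = x = 0 and total ω_ring = x − (22/68)·y = 1  ⇒  y = -34/11, x = 0
row 2 ring = −(22/68)·(-34/11) = 1
totals (row 1 + row 2): sun 0 + (-34/11) = -34/11, ring 0 + 1 = 1, arm 0 + 0 = 0
asked cell (total, sun) = -34/11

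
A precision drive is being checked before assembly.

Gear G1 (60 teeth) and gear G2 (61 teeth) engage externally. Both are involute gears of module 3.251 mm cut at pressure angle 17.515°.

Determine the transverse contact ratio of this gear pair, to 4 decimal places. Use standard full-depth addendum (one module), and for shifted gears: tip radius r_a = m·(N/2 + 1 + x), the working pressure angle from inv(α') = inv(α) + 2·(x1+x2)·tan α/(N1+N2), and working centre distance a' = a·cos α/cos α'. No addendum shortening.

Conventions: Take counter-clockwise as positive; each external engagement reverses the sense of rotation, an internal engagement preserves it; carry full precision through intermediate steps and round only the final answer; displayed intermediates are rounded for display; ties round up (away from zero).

class = single-mesh tooth geometry [involute pair 60T × 61T, m = 3.251]
base radii: r_b1 = 93.008333, r_b2 = 94.558472
tip radii: r_a1 = 100.781000, r_a2 = 102.406500
no profile shift: α' = α, a' = a
action lengths: √(r_a1²−r_b1²) = 38.810565, √(r_a2²−r_b2²) = 39.316493
base pitch p_b = π·m·cos α = 9.739810
CR = (38.810565 + 39.316493 − 196.685500·sin 17.51500°)/9.739810 = 1.943927
contact ratio ≈ 1.9439

1.9439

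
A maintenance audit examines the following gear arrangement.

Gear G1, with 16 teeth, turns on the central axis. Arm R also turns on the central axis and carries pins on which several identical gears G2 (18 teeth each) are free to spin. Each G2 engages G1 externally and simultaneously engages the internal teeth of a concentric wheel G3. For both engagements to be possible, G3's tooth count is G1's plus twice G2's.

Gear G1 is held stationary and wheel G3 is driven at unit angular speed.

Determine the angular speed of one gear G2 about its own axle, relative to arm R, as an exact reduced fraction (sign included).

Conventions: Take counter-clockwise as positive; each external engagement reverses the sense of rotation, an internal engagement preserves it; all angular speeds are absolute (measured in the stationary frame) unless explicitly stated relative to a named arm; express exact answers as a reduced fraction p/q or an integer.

recognized (axles ride arm R): planetary set, 16/18/52 teeth
ring teeth: 16 + 2·18 = 52
16(ω_sun−ω_arm) = −52(ω_ring−ω_arm),  ω_sun = 0, ω_ring = 1
16(0−ω_arm) = −52(1−ω_arm)  ⇒  68·ω_arm = 52  ⇒  ω_arm = 13/17
sun–planet mesh: 16·(0−13/17) = −18·(ω_p−ω_arm)  ⇒  ω_p−ω_arm = 104/153
exact speed ratio = 104/153

104/153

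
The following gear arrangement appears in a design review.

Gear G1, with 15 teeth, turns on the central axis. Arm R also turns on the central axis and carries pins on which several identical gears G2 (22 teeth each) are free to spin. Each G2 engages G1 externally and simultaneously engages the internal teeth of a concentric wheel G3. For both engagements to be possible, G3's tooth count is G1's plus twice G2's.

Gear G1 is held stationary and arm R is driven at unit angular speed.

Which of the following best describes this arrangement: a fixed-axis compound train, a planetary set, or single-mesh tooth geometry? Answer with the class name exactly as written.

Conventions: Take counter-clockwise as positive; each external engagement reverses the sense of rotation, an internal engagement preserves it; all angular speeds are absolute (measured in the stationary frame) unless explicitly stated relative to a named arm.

planetary set

topology: planetary set — G1 15T / G2 22T / G3 59T, arm = carrier (Willis)
classification: planetary set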